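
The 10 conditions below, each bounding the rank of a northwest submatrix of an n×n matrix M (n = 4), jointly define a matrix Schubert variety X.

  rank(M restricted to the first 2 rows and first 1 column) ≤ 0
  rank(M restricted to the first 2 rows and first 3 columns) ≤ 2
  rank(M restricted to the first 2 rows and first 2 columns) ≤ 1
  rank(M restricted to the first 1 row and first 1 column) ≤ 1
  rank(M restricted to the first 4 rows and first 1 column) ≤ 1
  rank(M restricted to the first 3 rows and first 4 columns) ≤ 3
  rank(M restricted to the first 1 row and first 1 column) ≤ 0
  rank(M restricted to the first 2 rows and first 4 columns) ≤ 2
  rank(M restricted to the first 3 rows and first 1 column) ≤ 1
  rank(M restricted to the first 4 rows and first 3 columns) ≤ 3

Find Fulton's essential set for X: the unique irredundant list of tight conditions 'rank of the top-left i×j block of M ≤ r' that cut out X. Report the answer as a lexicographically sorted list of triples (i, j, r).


The tightest implied rank at each (i,j), from the 10 conditions:

  R[1]: 0, 1, 1, 1
  R[2]: 0, 1, 2, 2
  R[3]: 1, 2, 3, 3
  R[4]: 1, 2, 3, 4

hence w(1..4) = (2, 3, 1, 4).

Fulton essential set (1 of the 2 Rothe cells):

[(2, 1, 0)]


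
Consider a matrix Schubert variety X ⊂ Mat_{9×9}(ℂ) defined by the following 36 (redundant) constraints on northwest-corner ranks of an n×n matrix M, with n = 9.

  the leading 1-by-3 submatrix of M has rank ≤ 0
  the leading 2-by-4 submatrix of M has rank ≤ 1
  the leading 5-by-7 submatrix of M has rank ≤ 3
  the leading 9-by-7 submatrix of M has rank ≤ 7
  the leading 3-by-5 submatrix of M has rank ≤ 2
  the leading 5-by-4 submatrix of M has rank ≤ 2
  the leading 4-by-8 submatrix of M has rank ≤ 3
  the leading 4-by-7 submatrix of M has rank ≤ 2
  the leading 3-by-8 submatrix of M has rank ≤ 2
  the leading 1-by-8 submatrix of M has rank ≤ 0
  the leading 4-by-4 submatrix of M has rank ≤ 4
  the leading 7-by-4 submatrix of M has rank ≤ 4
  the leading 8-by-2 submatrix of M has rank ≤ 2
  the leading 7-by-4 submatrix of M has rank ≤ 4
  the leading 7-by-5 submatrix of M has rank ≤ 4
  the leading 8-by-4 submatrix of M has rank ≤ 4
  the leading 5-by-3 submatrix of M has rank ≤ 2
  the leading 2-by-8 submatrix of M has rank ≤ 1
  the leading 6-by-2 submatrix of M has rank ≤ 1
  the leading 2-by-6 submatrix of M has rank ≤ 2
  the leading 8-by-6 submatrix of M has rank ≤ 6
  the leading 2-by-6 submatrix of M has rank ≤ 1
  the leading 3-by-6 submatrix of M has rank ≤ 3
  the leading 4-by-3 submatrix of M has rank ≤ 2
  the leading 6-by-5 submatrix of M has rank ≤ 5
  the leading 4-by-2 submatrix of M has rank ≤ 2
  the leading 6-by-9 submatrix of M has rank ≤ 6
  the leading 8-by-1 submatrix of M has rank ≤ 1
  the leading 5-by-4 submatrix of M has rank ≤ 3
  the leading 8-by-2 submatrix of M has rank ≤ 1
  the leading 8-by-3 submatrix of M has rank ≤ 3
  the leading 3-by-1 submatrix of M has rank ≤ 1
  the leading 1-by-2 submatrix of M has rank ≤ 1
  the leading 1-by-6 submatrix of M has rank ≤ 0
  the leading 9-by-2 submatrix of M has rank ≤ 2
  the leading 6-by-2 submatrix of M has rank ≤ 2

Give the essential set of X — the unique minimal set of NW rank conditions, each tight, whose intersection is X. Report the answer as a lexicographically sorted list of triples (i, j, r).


Reconstructing r_w from the 36 given conditions:

  R[1]: 0  0  0  0  0  0  0  0  1
  R[2]: 1  1  1  1  1  1  1  1  2
  R[3]: 1  1  2  2  2  2  2  2  3
  R[4]: 1  1  2  2  2  2  2  3  4
  R[5]: 1  1  2  2  3  3  3  4  5
  R[6]: 1  1  2  3  4  4  4  5  6
  R[7]: 1  1  2  3  4  5  5  6  7
  R[8]: 1  1  2  3  4  5  6  7  8
  R[9]: 1  2  3  4  5  6  7  8  9

so w = (9, 1, 3, 8, 5, 4, 6, 7, 2).

D(w) has 19 cells with 4 SE-corners; essential set:

[(1, 8, 0), (4, 7, 2), (5, 4, 2), (8, 2, 1)]


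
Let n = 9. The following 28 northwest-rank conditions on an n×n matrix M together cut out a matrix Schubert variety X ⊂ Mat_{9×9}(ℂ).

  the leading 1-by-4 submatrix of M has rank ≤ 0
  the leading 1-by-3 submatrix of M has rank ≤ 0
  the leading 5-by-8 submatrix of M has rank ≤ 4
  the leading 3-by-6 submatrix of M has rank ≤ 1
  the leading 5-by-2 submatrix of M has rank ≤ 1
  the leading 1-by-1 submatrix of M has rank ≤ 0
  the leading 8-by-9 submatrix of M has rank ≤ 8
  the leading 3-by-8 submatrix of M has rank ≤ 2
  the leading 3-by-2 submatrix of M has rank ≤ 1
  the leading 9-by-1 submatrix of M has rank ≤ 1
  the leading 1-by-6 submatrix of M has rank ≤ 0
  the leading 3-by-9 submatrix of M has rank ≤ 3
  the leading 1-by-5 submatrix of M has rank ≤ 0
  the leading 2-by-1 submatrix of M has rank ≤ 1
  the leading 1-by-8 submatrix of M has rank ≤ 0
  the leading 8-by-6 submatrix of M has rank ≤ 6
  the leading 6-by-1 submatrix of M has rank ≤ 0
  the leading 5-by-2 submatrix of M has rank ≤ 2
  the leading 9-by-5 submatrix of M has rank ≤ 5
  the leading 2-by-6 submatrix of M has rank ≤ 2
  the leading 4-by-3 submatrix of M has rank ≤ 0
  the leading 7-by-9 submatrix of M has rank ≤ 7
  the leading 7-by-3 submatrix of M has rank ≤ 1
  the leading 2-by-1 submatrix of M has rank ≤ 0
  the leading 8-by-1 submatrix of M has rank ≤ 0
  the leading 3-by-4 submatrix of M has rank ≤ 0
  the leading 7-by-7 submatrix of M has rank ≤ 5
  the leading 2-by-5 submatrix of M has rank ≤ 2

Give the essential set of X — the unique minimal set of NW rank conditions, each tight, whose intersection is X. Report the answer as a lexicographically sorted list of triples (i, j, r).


Rank table r_w(9×9) implied by the 28 constraints:

  i=1: 0, 0, 0, 0, 0, 0, 0, 0, 1
  i=2: 0, 0, 0, 0, 1, 1, 1, 1, 2
  i=3: 0, 0, 0, 0, 1, 1, 2, 2, 3
  i=4: 0, 0, 0, 1, 2, 2, 3, 3, 4
  i=5: 0, 1, 1, 2, 3, 3, 4, 4, 5
  i=6: 0, 1, 1, 2, 3, 4, 5, 5, 6
  i=7: 0, 1, 1, 2, 3, 4, 5, 6, 7
  i=8: 0, 1, 2, 3, 4, 5, 6, 7, 8
  i=9: 1, 2, 3, 4, 5, 6, 7, 8, 9

the unique w with this rank table is (9, 5, 7, 4, 2, 6, 8, 3, 1).

|D(w)|=26, |Ess(w)|=6:

[(1, 8, 0), (3, 4, 0), (3, 6, 1), (4, 3, 0), (7, 3, 1), (8, 1, 0)]


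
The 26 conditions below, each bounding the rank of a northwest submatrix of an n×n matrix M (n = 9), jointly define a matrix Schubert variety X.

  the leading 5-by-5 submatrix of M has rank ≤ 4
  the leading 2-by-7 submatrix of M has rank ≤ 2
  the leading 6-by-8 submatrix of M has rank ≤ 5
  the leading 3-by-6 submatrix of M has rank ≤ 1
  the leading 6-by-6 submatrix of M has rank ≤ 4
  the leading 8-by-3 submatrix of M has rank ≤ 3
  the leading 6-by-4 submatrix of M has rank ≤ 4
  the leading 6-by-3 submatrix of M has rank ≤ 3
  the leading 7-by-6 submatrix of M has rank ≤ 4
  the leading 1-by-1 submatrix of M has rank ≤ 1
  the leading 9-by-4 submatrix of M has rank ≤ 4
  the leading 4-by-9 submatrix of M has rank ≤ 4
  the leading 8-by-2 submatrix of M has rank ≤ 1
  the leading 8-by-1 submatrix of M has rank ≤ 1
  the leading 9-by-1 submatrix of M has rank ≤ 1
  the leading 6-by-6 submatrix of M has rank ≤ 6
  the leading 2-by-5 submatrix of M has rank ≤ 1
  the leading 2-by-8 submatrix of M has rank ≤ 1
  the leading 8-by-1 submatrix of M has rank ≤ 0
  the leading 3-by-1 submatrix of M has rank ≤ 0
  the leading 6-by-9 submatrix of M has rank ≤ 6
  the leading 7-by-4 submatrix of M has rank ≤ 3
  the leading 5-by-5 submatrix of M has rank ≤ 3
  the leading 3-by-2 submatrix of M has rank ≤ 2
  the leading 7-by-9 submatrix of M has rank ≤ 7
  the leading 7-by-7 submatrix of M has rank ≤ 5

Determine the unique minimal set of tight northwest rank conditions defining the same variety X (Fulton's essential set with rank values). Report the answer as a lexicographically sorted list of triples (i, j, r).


Recovering R(i,j) via the rank-extension bound from the 26 conditions:

  R[1]: 0, 1, 1, 1, 1, 1, 1, 1, 1
  R[2]: 0, 1, 1, 1, 1, 1, 1, 1, 2
  R[3]: 0, 1, 1, 1, 1, 1, 2, 2, 3
  R[4]: 0, 1, 2, 2, 2, 2, 3, 3, 4
  R[5]: 0, 1, 2, 3, 3, 3, 4, 4, 5
  R[6]: 0, 1, 2, 3, 4, 4, 5, 5, 6
  R[7]: 0, 1, 2, 3, 4, 4, 5, 6, 7
  R[8]: 0, 1, 2, 3, 4, 5, 6, 7, 8
  R[9]: 1, 2, 3, 4, 5, 6, 7, 8, 9

so w = (2, 9, 7, 3, 4, 5, 8, 6, 1).

|D(w)|=19, |Ess(w)|=4:

[(2, 8, 1), (3, 6, 1), (7, 6, 4), (8, 1, 0)]


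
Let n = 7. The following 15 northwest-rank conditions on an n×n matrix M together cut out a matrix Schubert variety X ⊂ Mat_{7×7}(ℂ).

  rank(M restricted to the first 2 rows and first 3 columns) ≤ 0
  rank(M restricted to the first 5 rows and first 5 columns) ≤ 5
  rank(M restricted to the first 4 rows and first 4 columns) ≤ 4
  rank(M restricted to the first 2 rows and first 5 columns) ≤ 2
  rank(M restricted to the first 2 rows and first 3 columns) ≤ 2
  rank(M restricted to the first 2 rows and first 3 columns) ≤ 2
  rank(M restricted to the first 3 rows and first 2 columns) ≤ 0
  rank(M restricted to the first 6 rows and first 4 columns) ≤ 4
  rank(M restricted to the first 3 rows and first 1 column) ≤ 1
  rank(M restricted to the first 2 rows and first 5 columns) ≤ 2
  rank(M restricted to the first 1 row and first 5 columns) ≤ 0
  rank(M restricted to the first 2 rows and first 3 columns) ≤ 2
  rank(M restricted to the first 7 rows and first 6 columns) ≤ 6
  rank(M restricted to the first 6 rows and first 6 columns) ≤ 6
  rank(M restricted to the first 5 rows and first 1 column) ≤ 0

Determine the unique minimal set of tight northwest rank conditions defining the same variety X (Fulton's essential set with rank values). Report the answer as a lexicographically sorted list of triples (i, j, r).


Propagating the 15 rank bounds to every northwest block:

  row 1: 0, 0, 0, 0, 0, 1, 1
  row 2: 0, 0, 0, 1, 1, 2, 2
  row 3: 0, 0, 1, 2, 2, 3, 3
  row 4: 0, 1, 2, 3, 3, 4, 4
  row 5: 0, 1, 2, 3, 4, 5, 5
  row 6: 1, 2, 3, 4, 5, 6, 6
  row 7: 1, 2, 3, 4, 5, 6, 7

so w = (6, 4, 3, 2, 5, 1, 7).

D(w) has 12 cells with 4 SE-corners; essential set:

[(1, 5, 0), (2, 3, 0), (3, 2, 0), (5, 1, 0)]


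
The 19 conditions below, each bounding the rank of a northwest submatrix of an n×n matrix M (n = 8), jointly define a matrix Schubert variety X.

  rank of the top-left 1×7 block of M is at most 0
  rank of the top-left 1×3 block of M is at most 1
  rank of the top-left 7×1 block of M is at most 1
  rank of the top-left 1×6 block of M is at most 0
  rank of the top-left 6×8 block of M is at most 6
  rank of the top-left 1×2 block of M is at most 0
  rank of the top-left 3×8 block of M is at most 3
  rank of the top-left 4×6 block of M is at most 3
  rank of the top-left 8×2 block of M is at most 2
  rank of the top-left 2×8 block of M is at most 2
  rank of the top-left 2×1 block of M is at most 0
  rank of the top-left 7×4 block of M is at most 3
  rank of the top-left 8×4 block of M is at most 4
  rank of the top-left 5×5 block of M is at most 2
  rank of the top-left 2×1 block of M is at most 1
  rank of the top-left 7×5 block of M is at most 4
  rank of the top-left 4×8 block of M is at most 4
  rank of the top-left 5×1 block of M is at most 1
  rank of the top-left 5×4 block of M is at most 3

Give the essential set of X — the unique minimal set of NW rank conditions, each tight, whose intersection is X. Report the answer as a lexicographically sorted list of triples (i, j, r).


Rank table r_w(8×8) implied by the 19 constraints:

  R[1]: 0  0  0  0  0  0  0  1
  R[2]: 0  1  1  1  1  1  1  2
  R[3]: 1  2  2  2  2  2  2  3
  R[4]: 1  2  2  2  2  3  3  4
  R[5]: 1  2  2  2  2  3  4  5
  R[6]: 1  2  3  3  3  4  5  6
  R[7]: 1  2  3  3  4  5  6  7
  R[8]: 1  2  3  4  5  6  7  8

giving w = (8, 2, 1, 6, 7, 3, 5, 4) via Δ²R.

ℓ(w)=15; the 4 essential cells (i,j,r):

[(1, 7, 0), (2, 1, 0), (5, 5, 2), (7, 4, 3)]


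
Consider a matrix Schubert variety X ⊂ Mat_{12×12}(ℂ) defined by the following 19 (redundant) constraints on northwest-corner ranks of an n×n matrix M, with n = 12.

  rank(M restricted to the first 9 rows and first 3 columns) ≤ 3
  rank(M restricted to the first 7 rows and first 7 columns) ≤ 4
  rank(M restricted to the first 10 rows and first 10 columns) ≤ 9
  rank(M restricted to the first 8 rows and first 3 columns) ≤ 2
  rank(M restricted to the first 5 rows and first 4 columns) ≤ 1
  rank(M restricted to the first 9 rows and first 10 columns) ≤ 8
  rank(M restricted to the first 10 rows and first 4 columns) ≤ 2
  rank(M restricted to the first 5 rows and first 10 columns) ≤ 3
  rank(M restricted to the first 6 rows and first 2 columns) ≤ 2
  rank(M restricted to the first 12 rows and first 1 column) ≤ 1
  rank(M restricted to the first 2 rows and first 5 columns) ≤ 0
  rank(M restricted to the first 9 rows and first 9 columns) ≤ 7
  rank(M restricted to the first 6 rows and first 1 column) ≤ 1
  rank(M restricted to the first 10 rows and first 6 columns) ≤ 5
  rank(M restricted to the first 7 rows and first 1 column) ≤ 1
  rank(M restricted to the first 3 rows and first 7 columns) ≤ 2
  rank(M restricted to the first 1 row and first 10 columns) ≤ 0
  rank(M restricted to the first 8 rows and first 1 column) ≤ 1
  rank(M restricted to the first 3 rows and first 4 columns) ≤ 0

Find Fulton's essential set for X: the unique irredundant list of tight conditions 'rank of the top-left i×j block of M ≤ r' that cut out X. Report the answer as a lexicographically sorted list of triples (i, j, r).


The tightest implied rank at each (i,j), from the 19 conditions:

  0  0  0  0  0  0  0  0  0  0  1  1
  0  0  0  0  0  1  1  1  1  1  2  2
  0  0  0  0  1  2  2  2  2  2  3  3
  1  1  1  1  2  3  3  3  3  3  4  4
  1  1  1  1  2  3  3  3  3  3  4  5
  1  2  2  2  3  4  4  4  4  4  5  6
  1  2  2  2  3  4  4  5  5  5  6  7
  1  2  2  2  3  4  5  6  6  6  7  8
  1  2  2  2  3  4  5  6  7  7  8  9
  1  2  2  2  3  4  5  6  7  8  9  10
  1  2  3  3  4  5  6  7  8  9  10  11
  1  2  3  4  5  6  7  8  9  10  11  12

second differences of R give the permutation w = (11, 6, 5, 1, 12, 2, 8, 7, 9, 10, 3, 4).

D(w) has 35 cells with 7 SE-corners; essential set:

[(1, 10, 0), (2, 5, 0), (3, 4, 0), (5, 4, 1), (5, 10, 3), (7, 7, 4), (10, 4, 2)]


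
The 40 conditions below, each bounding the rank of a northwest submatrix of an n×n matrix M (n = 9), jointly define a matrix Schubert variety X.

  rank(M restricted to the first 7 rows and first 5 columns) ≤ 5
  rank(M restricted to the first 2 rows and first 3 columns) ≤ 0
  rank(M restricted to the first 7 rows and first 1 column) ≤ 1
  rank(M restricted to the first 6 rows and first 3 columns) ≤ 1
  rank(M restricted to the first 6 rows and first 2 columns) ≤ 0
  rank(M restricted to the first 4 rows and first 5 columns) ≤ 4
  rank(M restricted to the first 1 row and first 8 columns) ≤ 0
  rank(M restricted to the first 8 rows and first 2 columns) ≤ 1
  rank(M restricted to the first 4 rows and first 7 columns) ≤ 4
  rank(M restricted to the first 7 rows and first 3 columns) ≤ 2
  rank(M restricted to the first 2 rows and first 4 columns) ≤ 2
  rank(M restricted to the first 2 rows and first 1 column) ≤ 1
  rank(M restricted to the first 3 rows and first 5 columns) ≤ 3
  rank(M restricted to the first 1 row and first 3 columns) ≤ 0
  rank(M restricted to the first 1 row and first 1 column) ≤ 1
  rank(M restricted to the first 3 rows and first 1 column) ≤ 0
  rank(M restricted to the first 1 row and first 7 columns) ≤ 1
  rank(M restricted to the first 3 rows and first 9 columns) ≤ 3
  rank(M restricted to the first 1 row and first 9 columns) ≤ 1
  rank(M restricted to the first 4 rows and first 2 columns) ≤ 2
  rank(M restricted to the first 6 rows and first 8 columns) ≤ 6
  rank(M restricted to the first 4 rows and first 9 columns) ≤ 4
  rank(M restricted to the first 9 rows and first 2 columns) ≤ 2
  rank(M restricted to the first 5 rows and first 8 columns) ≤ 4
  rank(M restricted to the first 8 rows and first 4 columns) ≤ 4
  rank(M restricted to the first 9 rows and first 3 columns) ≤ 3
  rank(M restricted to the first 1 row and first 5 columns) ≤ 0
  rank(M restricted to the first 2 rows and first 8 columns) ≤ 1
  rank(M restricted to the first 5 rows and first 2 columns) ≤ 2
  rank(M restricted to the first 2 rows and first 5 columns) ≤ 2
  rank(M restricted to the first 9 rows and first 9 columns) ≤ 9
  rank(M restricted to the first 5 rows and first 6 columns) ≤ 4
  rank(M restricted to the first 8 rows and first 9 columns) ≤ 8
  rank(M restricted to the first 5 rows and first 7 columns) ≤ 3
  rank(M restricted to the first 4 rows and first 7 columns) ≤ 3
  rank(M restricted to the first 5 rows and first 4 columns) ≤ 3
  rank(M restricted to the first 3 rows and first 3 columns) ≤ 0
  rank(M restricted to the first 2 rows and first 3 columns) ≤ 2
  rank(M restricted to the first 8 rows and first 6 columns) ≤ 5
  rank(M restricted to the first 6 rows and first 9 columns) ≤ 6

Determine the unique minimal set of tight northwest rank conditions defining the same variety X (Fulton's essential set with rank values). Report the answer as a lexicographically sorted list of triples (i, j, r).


Reconstructing r_w from the 40 given conditions:

  row 1: 0 | 0 | 0 | 0 | 0 | 0 | 0 | 0 | 1
  row 2: 0 | 0 | 0 | 1 | 1 | 1 | 1 | 1 | 2
  row 3: 0 | 0 | 0 | 1 | 2 | 2 | 2 | 2 | 3
  row 4: 0 | 0 | 1 | 2 | 3 | 3 | 3 | 3 | 4
  row 5: 0 | 0 | 1 | 2 | 3 | 3 | 3 | 4 | 5
  row 6: 0 | 0 | 1 | 2 | 3 | 4 | 4 | 5 | 6
  row 7: 1 | 1 | 2 | 3 | 4 | 5 | 5 | 6 | 7
  row 8: 1 | 1 | 2 | 3 | 4 | 5 | 6 | 7 | 8
  row 9: 1 | 2 | 3 | 4 | 5 | 6 | 7 | 8 | 9

so w = (9, 4, 5, 3, 8, 6, 1, 7, 2).

|D(w)|=23, |Ess(w)|=5:

[(1, 8, 0), (3, 3, 0), (5, 7, 3), (6, 2, 0), (8, 2, 1)]


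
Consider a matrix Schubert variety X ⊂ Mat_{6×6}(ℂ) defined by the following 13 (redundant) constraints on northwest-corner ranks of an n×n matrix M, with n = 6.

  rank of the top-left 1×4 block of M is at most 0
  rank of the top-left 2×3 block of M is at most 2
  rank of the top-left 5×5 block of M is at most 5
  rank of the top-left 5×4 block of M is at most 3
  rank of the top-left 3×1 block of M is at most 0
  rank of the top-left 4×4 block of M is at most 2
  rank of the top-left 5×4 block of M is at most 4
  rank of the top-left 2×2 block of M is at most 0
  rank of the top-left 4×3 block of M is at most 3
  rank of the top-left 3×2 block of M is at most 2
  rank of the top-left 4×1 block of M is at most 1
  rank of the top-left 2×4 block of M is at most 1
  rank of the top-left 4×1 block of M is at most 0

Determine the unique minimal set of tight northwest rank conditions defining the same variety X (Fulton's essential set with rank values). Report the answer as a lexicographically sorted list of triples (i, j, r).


Computing R[i][j] = min implied NW-rank bound (n=6, 13 conditions):

  i=1: 0, 0, 0, 0, 1, 1
  i=2: 0, 0, 1, 1, 2, 2
  i=3: 0, 1, 2, 2, 3, 3
  i=4: 0, 1, 2, 2, 3, 4
  i=5: 1, 2, 3, 3, 4, 5
  i=6: 1, 2, 3, 4, 5, 6

second differences of R give the permutation w = (5, 3, 2, 6, 1, 4).

ℓ(w)=9; the 4 essential cells (i,j,r):

[(1, 4, 0), (2, 2, 0), (4, 1, 0), (4, 4, 2)]


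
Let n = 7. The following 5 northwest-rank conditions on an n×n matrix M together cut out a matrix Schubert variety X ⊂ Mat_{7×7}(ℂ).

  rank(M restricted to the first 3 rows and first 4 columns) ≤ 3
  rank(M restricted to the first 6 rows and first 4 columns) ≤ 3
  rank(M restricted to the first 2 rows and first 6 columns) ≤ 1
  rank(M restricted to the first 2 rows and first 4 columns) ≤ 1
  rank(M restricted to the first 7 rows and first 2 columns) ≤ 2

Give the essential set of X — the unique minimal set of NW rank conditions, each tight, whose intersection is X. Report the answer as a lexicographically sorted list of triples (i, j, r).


Propagating the 5 rank bounds to every northwest block:

  R[1]: 1 | 1 | 1 | 1 | 1 | 1 | 1
  R[2]: 1 | 1 | 1 | 1 | 1 | 1 | 2
  R[3]: 1 | 2 | 2 | 2 | 2 | 2 | 3
  R[4]: 1 | 2 | 3 | 3 | 3 | 3 | 4
  R[5]: 1 | 2 | 3 | 3 | 4 | 4 | 5
  R[6]: 1 | 2 | 3 | 3 | 4 | 5 | 6
  R[7]: 1 | 2 | 3 | 4 | 5 | 6 | 7

hence w(1..7) = (1, 7, 2, 3, 5, 6, 4).

|D(w)|=7, |Ess(w)|=2:

[(2, 6, 1), (6, 4, 3)]


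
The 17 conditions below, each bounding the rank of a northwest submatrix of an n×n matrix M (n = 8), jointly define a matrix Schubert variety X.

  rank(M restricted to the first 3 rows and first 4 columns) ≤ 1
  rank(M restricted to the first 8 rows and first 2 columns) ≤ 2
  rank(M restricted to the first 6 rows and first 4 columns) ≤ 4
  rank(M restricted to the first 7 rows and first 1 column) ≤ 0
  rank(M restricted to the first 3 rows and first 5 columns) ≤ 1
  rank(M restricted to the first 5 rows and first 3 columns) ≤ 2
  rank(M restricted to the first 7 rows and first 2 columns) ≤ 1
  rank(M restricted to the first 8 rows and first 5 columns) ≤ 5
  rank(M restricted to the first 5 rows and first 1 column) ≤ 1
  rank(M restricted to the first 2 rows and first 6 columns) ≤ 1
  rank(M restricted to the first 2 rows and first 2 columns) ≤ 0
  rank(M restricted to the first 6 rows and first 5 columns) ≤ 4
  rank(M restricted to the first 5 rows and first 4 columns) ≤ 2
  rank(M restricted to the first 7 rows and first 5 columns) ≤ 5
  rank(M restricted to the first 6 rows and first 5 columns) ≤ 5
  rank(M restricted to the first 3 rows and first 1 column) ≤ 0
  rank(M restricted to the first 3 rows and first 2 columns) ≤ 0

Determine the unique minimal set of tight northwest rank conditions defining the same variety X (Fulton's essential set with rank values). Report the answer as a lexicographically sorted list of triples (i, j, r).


Reconstructing r_w from the 17 given conditions:

  i=1: 0 | 0 | 1 | 1 | 1 | 1 | 1 | 1
  i=2: 0 | 0 | 1 | 1 | 1 | 1 | 2 | 2
  i=3: 0 | 0 | 1 | 1 | 1 | 2 | 3 | 3
  i=4: 0 | 1 | 2 | 2 | 2 | 3 | 4 | 4
  i=5: 0 | 1 | 2 | 2 | 3 | 4 | 5 | 5
  i=6: 0 | 1 | 2 | 3 | 4 | 5 | 6 | 6
  i=7: 0 | 1 | 2 | 3 | 4 | 5 | 6 | 7
  i=8: 1 | 2 | 3 | 4 | 5 | 6 | 7 | 8

giving w = (3, 7, 6, 2, 5, 4, 8, 1) via Δ²R.

ℓ(w)=16; the 5 essential cells (i,j,r):

[(2, 6, 1), (3, 2, 0), (3, 5, 1), (5, 4, 2), (7, 1, 0)]


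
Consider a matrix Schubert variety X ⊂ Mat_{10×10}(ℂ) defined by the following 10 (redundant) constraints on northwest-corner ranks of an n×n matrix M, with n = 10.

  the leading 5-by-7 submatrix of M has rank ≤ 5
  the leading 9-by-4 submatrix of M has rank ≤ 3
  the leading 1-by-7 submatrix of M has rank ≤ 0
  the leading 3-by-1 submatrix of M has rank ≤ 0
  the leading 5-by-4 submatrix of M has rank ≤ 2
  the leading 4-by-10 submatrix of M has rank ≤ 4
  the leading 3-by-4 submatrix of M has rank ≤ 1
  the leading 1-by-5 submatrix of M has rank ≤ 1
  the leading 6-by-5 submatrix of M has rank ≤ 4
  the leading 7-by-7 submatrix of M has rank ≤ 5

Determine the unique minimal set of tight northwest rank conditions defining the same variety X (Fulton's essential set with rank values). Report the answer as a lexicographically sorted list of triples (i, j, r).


Reconstructing r_w from the 10 given conditions:

  0, 0, 0, 0, 0, 0, 0, 1, 1, 1
  0, 1, 1, 1, 1, 1, 1, 2, 2, 2
  0, 1, 1, 1, 2, 2, 2, 3, 3, 3
  1, 2, 2, 2, 3, 3, 3, 4, 4, 4
  1, 2, 2, 2, 3, 4, 4, 5, 5, 5
  1, 2, 3, 3, 4, 5, 5, 6, 6, 6
  1, 2, 3, 3, 4, 5, 5, 6, 7, 7
  1, 2, 3, 3, 4, 5, 6, 7, 8, 8
  1, 2, 3, 3, 4, 5, 6, 7, 8, 9
  1, 2, 3, 4, 5, 6, 7, 8, 9, 10

hence w(1..10) = (8, 2, 5, 1, 6, 3, 9, 7, 10, 4).

|D(w)|=17, |Ess(w)|=6:

[(1, 7, 0), (3, 1, 0), (3, 4, 1), (5, 4, 2), (7, 7, 5), (9, 4, 3)]


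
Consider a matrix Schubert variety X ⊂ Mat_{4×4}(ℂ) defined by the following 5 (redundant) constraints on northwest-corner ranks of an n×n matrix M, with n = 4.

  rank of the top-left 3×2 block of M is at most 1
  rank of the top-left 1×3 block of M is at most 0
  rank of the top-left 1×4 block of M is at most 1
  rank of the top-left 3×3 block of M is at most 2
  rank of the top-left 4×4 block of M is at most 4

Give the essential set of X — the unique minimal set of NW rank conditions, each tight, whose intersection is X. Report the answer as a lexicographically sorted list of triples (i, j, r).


Computing R[i][j] = min implied NW-rank bound (n=4, 5 conditions):

  i=1: 0 | 0 | 0 | 1
  i=2: 1 | 1 | 1 | 2
  i=3: 1 | 1 | 2 | 3
  i=4: 1 | 2 | 3 | 4

reading off 1-entries of Δ²R: w = (4, 1, 3, 2).

Fulton essential set (2 of the 4 Rothe cells):

[(1, 3, 0), (3, 2, 1)]


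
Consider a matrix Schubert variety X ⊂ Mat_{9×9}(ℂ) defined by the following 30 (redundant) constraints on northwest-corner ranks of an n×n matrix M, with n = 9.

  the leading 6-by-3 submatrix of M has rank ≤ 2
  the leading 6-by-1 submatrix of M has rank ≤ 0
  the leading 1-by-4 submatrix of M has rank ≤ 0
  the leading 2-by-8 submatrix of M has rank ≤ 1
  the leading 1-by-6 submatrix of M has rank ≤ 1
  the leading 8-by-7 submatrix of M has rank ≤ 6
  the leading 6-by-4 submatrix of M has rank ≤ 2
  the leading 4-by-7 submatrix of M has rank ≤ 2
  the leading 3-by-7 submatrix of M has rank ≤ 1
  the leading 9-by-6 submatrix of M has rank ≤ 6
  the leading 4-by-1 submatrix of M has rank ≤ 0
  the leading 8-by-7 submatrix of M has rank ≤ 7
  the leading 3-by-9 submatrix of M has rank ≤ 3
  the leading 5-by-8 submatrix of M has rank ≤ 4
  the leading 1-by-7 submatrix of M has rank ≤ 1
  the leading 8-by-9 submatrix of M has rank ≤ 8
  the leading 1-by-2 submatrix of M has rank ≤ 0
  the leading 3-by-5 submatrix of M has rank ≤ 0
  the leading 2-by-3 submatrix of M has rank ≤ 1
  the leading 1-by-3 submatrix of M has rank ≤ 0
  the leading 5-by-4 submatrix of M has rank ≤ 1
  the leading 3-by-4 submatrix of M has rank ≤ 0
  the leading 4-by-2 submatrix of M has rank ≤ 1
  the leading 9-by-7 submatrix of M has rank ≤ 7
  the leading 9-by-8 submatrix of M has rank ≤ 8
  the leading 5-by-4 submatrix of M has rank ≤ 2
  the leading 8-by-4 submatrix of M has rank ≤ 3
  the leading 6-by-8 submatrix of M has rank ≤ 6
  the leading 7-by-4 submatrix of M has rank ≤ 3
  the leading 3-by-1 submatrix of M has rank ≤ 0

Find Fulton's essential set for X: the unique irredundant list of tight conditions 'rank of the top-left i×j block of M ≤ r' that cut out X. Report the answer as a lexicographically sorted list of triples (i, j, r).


Propagating the 30 rank bounds to every northwest block:

  i=1: 0 | 0 | 0 | 0 | 0 | 1 | 1 | 1 | 1
  i=2: 0 | 0 | 0 | 0 | 0 | 1 | 1 | 1 | 2
  i=3: 0 | 0 | 0 | 0 | 0 | 1 | 1 | 2 | 3
  i=4: 0 | 1 | 1 | 1 | 1 | 2 | 2 | 3 | 4
  i=5: 0 | 1 | 1 | 1 | 2 | 3 | 3 | 4 | 5
  i=6: 0 | 1 | 2 | 2 | 3 | 4 | 4 | 5 | 6
  i=7: 1 | 2 | 3 | 3 | 4 | 5 | 5 | 6 | 7
  i=8: 1 | 2 | 3 | 3 | 4 | 5 | 6 | 7 | 8
  i=9: 1 | 2 | 3 | 4 | 5 | 6 | 7 | 8 | 9

the unique w with this rank table is (6, 9, 8, 2, 5, 3, 1, 7, 4).

ℓ(w)=24; the 6 essential cells (i,j,r):

[(2, 8, 1), (3, 5, 0), (3, 7, 1), (5, 4, 1), (6, 1, 0), (8, 4, 3)]


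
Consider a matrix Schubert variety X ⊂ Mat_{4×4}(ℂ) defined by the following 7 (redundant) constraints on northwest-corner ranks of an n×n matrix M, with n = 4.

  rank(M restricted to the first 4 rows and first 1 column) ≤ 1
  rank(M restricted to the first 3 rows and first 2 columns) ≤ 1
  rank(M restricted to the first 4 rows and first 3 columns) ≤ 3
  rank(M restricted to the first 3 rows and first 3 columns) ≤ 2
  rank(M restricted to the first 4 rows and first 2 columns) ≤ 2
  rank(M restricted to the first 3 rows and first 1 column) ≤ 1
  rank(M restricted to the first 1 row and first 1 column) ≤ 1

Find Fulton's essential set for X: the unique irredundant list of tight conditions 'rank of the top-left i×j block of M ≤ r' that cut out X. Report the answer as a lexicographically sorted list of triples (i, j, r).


Computing R[i][j] = min implied NW-rank bound (n=4, 7 conditions):

  i=1: 1 1 1 1
  i=2: 1 1 2 2
  i=3: 1 1 2 3
  i=4: 1 2 3 4

giving w = (1, 3, 4, 2) via Δ²R.

|D(w)|=2, |Ess(w)|=1:

[(3, 2, 1)]


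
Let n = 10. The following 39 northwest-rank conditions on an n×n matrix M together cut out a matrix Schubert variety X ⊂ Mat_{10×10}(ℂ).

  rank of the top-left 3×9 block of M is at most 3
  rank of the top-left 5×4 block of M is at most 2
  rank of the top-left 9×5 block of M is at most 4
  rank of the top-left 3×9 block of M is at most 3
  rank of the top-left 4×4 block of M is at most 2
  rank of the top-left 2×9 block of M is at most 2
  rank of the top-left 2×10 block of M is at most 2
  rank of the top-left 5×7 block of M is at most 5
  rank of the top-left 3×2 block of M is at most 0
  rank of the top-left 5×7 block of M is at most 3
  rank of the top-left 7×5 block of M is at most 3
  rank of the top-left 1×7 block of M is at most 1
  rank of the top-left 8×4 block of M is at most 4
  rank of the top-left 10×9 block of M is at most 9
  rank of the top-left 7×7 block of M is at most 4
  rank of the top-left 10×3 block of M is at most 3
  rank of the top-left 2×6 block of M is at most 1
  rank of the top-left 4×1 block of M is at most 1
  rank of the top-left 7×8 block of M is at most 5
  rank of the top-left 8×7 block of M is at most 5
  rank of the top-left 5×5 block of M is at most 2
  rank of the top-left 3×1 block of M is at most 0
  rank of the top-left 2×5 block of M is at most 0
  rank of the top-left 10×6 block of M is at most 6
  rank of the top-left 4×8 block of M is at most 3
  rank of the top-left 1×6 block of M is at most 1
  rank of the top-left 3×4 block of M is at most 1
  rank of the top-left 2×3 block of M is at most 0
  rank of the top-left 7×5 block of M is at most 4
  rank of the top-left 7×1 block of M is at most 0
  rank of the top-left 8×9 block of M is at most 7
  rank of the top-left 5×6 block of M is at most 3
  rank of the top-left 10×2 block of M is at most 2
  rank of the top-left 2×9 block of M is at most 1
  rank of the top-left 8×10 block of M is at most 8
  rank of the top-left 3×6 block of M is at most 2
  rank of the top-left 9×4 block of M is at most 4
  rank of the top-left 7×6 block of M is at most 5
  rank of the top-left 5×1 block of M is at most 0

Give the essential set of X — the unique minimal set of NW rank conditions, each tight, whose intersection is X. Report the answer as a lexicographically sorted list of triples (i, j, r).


The tightest implied rank at each (i,j), from the 39 conditions:

  R[1]: 0 0 0 0 0 1 1 1 1 1
  R[2]: 0 0 0 0 0 1 1 1 1 2
  R[3]: 0 0 1 1 1 2 2 2 2 3
  R[4]: 0 1 2 2 2 3 3 3 3 4
  R[5]: 0 1 2 2 2 3 3 4 4 5
  R[6]: 0 1 2 3 3 4 4 5 5 6
  R[7]: 0 1 2 3 3 4 4 5 6 7
  R[8]: 1 2 3 4 4 5 5 6 7 8
  R[9]: 1 2 3 4 4 5 6 7 8 9
  R[10]: 1 2 3 4 5 6 7 8 9 10

giving w = (6, 10, 3, 2, 8, 4, 9, 1, 7, 5) via Δ²R.

Fulton essential set (9 of the 25 Rothe cells):

[(2, 5, 0), (2, 9, 1), (3, 2, 0), (5, 5, 2), (5, 7, 3), (7, 1, 0), (7, 5, 3), (7, 7, 4), (9, 5, 4)]


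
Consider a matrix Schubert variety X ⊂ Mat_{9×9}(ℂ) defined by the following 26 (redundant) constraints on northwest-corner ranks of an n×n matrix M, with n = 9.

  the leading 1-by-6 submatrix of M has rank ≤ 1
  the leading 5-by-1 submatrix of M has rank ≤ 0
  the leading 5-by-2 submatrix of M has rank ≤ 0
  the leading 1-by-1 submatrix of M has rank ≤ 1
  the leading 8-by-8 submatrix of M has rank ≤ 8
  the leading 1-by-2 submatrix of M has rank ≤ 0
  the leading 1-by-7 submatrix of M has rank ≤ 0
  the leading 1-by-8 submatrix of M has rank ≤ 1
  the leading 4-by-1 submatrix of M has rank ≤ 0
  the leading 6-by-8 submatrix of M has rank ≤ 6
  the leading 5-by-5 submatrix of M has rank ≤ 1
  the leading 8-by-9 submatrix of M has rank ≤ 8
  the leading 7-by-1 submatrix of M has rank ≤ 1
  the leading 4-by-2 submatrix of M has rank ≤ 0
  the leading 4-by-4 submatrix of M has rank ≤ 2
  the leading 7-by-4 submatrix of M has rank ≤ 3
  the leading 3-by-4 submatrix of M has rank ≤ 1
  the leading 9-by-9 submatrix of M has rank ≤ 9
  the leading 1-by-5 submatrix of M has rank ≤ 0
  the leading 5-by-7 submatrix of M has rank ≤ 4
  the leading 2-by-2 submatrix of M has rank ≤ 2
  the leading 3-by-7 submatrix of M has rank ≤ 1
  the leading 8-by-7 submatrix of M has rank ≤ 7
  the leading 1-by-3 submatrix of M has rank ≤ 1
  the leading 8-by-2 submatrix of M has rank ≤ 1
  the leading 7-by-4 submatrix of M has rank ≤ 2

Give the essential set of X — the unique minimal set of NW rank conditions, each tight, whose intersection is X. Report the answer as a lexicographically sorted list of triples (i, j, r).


The tightest implied rank at each (i,j), from the 26 conditions:

  row 1: 0 0 0 0 0 0 0 1 1
  row 2: 0 0 1 1 1 1 1 2 2
  row 3: 0 0 1 1 1 1 1 2 3
  row 4: 0 0 1 1 1 2 2 3 4
  row 5: 0 0 1 1 1 2 3 4 5
  row 6: 1 1 2 2 2 3 4 5 6
  row 7: 1 1 2 2 3 4 5 6 7
  row 8: 1 1 2 3 4 5 6 7 8
  row 9: 1 2 3 4 5 6 7 8 9

second differences of R give the permutation w = (8, 3, 9, 6, 7, 1, 5, 4, 2).

6 SE-corners of the 26-cell Rothe diagram give Ess(w):

[(1, 7, 0), (3, 7, 1), (5, 2, 0), (5, 5, 1), (7, 4, 2), (8, 2, 1)]


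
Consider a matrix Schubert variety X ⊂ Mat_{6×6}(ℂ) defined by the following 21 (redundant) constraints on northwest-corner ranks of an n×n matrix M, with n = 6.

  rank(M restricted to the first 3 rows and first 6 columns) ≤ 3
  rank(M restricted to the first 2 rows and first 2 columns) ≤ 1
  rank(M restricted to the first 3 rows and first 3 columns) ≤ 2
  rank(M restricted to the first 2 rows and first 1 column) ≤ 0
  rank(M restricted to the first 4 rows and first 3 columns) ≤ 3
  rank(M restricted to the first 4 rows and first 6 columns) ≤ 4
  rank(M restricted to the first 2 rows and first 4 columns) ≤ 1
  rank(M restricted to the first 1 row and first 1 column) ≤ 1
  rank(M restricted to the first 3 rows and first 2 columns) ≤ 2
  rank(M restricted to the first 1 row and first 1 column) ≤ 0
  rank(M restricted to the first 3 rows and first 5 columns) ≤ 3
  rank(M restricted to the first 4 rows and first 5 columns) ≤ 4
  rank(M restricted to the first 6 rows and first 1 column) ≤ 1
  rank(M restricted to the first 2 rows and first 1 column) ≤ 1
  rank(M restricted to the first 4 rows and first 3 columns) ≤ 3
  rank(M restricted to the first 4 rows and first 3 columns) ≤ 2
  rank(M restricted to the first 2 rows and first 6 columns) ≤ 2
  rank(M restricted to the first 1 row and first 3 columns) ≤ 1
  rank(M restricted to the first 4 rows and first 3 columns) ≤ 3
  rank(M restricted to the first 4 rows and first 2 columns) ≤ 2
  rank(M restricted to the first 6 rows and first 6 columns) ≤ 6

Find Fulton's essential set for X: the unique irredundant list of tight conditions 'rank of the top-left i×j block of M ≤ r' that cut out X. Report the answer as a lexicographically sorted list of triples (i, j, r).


Recovering R(i,j) via the rank-extension bound from the 21 conditions:

  row 1: 0 | 1 | 1 | 1 | 1 | 1
  row 2: 0 | 1 | 1 | 1 | 2 | 2
  row 3: 1 | 2 | 2 | 2 | 3 | 3
  row 4: 1 | 2 | 2 | 3 | 4 | 4
  row 5: 1 | 2 | 3 | 4 | 5 | 5
  row 6: 1 | 2 | 3 | 4 | 5 | 6

giving w = (2, 5, 1, 4, 3, 6) via Δ²R.

Rothe diagram D(w) (5 cells), 3 SE-corners (essential conditions):

[(2, 1, 0), (2, 4, 1), (4, 3, 2)]


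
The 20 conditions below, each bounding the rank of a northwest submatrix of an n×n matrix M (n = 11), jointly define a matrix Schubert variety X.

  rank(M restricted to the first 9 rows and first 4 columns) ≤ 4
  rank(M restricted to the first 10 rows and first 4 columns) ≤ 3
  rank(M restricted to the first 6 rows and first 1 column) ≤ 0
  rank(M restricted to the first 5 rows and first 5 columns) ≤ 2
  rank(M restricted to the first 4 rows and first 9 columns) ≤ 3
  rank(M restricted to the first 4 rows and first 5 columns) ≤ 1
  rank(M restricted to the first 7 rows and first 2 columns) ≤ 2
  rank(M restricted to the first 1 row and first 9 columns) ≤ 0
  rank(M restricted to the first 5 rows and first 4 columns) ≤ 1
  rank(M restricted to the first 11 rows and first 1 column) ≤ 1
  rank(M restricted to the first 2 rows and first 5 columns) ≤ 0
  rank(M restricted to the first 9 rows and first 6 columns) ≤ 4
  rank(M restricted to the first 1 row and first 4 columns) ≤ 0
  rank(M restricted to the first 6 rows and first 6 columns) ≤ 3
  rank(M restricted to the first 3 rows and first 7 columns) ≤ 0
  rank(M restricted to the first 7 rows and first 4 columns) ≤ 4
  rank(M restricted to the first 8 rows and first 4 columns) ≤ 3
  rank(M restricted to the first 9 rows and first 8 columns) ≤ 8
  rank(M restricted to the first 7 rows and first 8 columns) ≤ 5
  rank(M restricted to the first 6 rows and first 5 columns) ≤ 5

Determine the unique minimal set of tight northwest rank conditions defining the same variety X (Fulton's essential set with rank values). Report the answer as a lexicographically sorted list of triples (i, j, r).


Propagating the 20 rank bounds to every northwest block:

  0  0  0  0  0  0  0  0  0  1  1
  0  0  0  0  0  0  0  1  1  2  2
  0  0  0  0  0  0  0  1  2  3  3
  0  1  1  1  1  1  1  2  3  4  4
  0  1  1  1  2  2  2  3  4  5  5
  0  1  2  2  3  3  3  4  5  6  6
  1  2  3  3  4  4  4  5  6  7  7
  1  2  3  3  4  4  5  6  7  8  8
  1  2  3  3  4  4  5  6  7  8  9
  1  2  3  3  4  5  6  7  8  9  10
  1  2  3  4  5  6  7  8  9  10  11

reading off 1-entries of Δ²R: w = (10, 8, 9, 2, 5, 3, 1, 7, 11, 6, 4).

Fulton essential set (6 of the 33 Rothe cells):

[(1, 9, 0), (3, 7, 0), (5, 4, 1), (6, 1, 0), (9, 6, 4), (10, 4, 3)]


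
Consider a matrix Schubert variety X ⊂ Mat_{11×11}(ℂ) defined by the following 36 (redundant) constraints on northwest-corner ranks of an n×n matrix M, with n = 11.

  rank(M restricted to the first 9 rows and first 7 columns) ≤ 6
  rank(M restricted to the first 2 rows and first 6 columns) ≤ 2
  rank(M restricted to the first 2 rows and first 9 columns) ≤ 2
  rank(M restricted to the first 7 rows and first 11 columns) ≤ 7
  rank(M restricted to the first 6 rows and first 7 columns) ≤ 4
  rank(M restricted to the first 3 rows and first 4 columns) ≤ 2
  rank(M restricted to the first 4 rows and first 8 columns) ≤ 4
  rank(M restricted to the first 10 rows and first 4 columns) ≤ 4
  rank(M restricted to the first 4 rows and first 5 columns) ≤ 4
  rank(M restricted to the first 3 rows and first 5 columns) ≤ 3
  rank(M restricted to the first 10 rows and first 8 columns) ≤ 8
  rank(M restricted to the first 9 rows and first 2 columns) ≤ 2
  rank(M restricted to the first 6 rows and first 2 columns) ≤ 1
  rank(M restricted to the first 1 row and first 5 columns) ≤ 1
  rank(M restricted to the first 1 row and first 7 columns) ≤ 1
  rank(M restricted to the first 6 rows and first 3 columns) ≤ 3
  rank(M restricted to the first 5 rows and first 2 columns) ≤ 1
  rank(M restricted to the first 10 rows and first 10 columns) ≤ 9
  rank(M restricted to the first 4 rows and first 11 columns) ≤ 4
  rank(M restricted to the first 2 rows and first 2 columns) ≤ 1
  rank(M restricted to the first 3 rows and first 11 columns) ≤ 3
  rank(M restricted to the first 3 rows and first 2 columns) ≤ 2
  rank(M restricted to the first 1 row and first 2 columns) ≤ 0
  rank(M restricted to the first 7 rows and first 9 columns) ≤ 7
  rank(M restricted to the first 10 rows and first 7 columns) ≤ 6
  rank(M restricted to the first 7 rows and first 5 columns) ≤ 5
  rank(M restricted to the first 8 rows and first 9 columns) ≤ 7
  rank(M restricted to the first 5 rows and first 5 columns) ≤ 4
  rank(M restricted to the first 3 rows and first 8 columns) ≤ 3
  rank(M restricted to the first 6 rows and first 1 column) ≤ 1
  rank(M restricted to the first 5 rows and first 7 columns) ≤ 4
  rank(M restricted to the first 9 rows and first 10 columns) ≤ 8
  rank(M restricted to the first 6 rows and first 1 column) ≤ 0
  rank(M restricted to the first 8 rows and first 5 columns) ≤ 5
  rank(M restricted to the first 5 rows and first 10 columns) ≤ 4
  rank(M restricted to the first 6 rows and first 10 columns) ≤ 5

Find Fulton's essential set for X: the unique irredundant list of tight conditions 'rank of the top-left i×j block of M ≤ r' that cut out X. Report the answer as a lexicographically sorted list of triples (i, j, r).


The tightest implied rank at each (i,j), from the 36 conditions:

  0 | 0 | 1 | 1 | 1 | 1 | 1 | 1 | 1 | 1 | 1
  0 | 1 | 2 | 2 | 2 | 2 | 2 | 2 | 2 | 2 | 2
  0 | 1 | 2 | 2 | 3 | 3 | 3 | 3 | 3 | 3 | 3
  0 | 1 | 2 | 3 | 4 | 4 | 4 | 4 | 4 | 4 | 4
  0 | 1 | 2 | 3 | 4 | 4 | 4 | 4 | 4 | 4 | 5
  0 | 1 | 2 | 3 | 4 | 4 | 4 | 5 | 5 | 5 | 6
  1 | 2 | 3 | 4 | 5 | 5 | 5 | 6 | 6 | 6 | 7
  1 | 2 | 3 | 4 | 5 | 6 | 6 | 7 | 7 | 7 | 8
  1 | 2 | 3 | 4 | 5 | 6 | 6 | 7 | 8 | 8 | 9
  1 | 2 | 3 | 4 | 5 | 6 | 6 | 7 | 8 | 9 | 10
  1 | 2 | 3 | 4 | 5 | 6 | 7 | 8 | 9 | 10 | 11

giving w = (3, 2, 5, 4, 11, 8, 1, 6, 9, 10, 7) via Δ²R.

6 SE-corners of the 17-cell Rothe diagram give Ess(w):

[(1, 2, 0), (3, 4, 2), (5, 10, 4), (6, 1, 0), (6, 7, 4), (10, 7, 6)]
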